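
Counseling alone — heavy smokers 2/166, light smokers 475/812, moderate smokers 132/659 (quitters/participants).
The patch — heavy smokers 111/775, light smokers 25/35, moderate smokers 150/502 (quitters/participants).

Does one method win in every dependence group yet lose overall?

Yes

Heavy smokers: counseling alone 2/166 = 1.2%, the patch 111/775 = 14.3% → the patch
Light smokers: counseling alone 475/812 = 58.5%, the patch 25/35 = 71.4% → the patch
Moderate smokers: counseling alone 132/659 = 20.0%, the patch 150/502 = 29.9% → the patch
Overall: counseling alone 609/1637 = 37.2%, the patch 286/1312 = 21.8% → counseling alone
The patch wins each dependence group but counseling alone wins overall — the comparison reverses. The patch's participants skew toward heavy smokers, which has a lower base rate.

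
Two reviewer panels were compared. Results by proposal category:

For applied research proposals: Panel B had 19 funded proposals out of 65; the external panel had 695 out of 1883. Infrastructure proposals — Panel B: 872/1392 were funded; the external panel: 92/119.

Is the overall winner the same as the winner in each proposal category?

Applied research: Panel B 19/65 = 29.2%, the external panel 695/1883 = 36.9% → the external panel
Infrastructure: Panel B 872/1392 = 62.6%, the external panel 92/119 = 77.3% → the external panel
Overall: Panel B 891/1457 = 61.2%, the external panel 787/2002 = 39.3% → Panel B
The external panel wins each proposal group but Panel B wins overall — the comparison reverses. The external panel's proposals skew toward applied research, which has a lower base rate.

No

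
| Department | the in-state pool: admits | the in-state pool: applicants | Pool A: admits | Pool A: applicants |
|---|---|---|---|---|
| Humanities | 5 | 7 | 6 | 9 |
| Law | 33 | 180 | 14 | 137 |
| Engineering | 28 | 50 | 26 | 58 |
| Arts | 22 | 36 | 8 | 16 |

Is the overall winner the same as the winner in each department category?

Yes

Humanities: the in-state pool 5/7 = 71.4%, Pool A 6/9 = 66.7% → the in-state pool
Law: the in-state pool 33/180 = 18.3%, Pool A 14/137 = 10.2% → the in-state pool
Engineering: the in-state pool 28/50 = 56.0%, Pool A 26/58 = 44.8% → the in-state pool
Arts: the in-state pool 22/36 = 61.1%, Pool A 8/16 = 50.0% → the in-state pool
Overall: the in-state pool 88/273 = 32.2%, Pool A 54/220 = 24.5% → the in-state pool
The in-state pool wins overall and in every department group — no reversal.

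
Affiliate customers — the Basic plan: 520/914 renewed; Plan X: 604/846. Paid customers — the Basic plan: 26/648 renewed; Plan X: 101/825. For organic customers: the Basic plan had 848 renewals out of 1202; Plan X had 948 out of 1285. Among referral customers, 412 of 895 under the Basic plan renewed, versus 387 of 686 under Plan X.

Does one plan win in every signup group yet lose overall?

Affiliate: the Basic plan 520/914 = 56.9%, Plan X 604/846 = 71.4% → Plan X
Paid: the Basic plan 26/648 = 4.0%, Plan X 101/825 = 12.2% → Plan X
Organic: the Basic plan 848/1202 = 70.5%, Plan X 948/1285 = 73.8% → Plan X
Referral: the Basic plan 412/895 = 46.0%, Plan X 387/686 = 56.4% → Plan X
Overall: the Basic plan 1806/3659 = 49.4%, Plan X 2040/3642 = 56.0% → Plan X
Plan X wins overall and in every signup group — no reversal.

No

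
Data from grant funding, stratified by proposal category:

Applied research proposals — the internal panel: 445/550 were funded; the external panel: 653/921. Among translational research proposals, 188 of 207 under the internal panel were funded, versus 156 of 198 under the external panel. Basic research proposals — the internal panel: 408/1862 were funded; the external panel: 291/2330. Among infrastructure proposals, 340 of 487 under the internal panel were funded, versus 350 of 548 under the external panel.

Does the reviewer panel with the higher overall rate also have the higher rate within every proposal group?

Applied research: the internal panel 445/550 = 80.9%, the external panel 653/921 = 70.9% → the internal panel
Translational research: the internal panel 188/207 = 90.8%, the external panel 156/198 = 78.8% → the internal panel
Basic research: the internal panel 408/1862 = 21.9%, the external panel 291/2330 = 12.5% → the internal panel
Infrastructure: the internal panel 340/487 = 69.8%, the external panel 350/548 = 63.9% → the internal panel
Overall: the internal panel 1381/3106 = 44.5%, the external panel 1450/3997 = 36.3% → the internal panel
The internal panel wins overall and in every proposal group — no reversal.

Yes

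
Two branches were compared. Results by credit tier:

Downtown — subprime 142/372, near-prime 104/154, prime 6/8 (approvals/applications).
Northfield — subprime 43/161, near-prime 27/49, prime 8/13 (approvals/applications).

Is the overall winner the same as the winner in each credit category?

Yes

Subprime: Downtown 142/372 = 38.2%, Northfield 43/161 = 26.7% → Downtown
Near-prime: Downtown 104/154 = 67.5%, Northfield 27/49 = 55.1% → Downtown
Prime: Downtown 6/8 = 75.0%, Northfield 8/13 = 61.5% → Downtown
Overall: Downtown 252/534 = 47.2%, Northfield 78/223 = 35.0% → Downtown
Downtown wins overall and in every credit group — no reversal.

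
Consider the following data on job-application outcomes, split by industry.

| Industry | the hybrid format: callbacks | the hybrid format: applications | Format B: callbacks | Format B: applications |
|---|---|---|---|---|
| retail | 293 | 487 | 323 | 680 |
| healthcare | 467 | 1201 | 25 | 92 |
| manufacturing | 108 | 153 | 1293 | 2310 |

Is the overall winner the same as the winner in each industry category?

No

Retail: the hybrid format 293/487 = 60.2%, Format B 323/680 = 47.5% → the hybrid format
Healthcare: the hybrid format 467/1201 = 38.9%, Format B 25/92 = 27.2% → the hybrid format
Manufacturing: the hybrid format 108/153 = 70.6%, Format B 1293/2310 = 56.0% → the hybrid format
Overall: the hybrid format 868/1841 = 47.1%, Format B 1641/3082 = 53.2% → Format B
The hybrid format wins each industry group but Format B wins overall — the comparison reverses. The hybrid format's applications skew toward healthcare, which has a lower base rate.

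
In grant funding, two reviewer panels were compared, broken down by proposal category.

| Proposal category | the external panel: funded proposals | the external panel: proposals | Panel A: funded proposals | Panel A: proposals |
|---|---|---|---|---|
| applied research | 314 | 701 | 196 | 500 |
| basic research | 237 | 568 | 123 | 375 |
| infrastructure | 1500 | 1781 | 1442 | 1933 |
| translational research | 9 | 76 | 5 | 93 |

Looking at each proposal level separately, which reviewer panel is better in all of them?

the external panel

Applied research: the external panel 314/701 = 44.8%, Panel A 196/500 = 39.2% → the external panel
Basic research: the external panel 237/568 = 41.7%, Panel A 123/375 = 32.8% → the external panel
Infrastructure: the external panel 1500/1781 = 84.2%, Panel A 1442/1933 = 74.6% → the external panel
Translational research: the external panel 9/76 = 11.8%, Panel A 5/93 = 5.4% → the external panel
The external panel has the higher rate in all 4 groups.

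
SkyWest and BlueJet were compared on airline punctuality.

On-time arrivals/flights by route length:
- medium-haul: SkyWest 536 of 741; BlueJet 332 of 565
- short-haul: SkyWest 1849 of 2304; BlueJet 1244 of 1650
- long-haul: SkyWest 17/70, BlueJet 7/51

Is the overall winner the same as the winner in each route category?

Yes

Medium-haul: SkyWest 536/741 = 72.3%, BlueJet 332/565 = 58.8% → SkyWest
Short-haul: SkyWest 1849/2304 = 80.3%, BlueJet 1244/1650 = 75.4% → SkyWest
Long-haul: SkyWest 17/70 = 24.3%, BlueJet 7/51 = 13.7% → SkyWest
Overall: SkyWest 2402/3115 = 77.1%, BlueJet 1583/2266 = 69.9% → SkyWest
SkyWest wins overall and in every route group — no reversal.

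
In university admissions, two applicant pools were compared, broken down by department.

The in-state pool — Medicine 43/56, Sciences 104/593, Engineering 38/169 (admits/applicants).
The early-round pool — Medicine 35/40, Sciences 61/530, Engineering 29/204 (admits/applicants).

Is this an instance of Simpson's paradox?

Medicine: the in-state pool 43/56 = 76.8%, the early-round pool 35/40 = 87.5% → the early-round pool
Sciences: the in-state pool 104/593 = 17.5%, the early-round pool 61/530 = 11.5% → the in-state pool
Engineering: the in-state pool 38/169 = 22.5%, the early-round pool 29/204 = 14.2% → the in-state pool
Overall: the in-state pool 185/818 = 22.6%, the early-round pool 125/774 = 16.1% → the in-state pool
Neither sweeps: the in-state pool wins 2 of 3 groups, the early-round pool wins 1. The in-state pool wins overall but not every group — no Simpson reversal.

No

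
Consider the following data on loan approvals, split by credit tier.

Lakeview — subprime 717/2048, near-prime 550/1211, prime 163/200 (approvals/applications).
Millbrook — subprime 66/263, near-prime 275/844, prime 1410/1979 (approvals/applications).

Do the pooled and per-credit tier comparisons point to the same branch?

Subprime: Lakeview 717/2048 = 35.0%, Millbrook 66/263 = 25.1% → Lakeview
Near-prime: Lakeview 550/1211 = 45.4%, Millbrook 275/844 = 32.6% → Lakeview
Prime: Lakeview 163/200 = 81.5%, Millbrook 1410/1979 = 71.2% → Lakeview
Overall: Lakeview 1430/3459 = 41.3%, Millbrook 1751/3086 = 56.7% → Millbrook
Lakeview wins each credit group but Millbrook wins overall — the comparison reverses. Lakeview's applications skew toward subprime, which has a lower base rate.

No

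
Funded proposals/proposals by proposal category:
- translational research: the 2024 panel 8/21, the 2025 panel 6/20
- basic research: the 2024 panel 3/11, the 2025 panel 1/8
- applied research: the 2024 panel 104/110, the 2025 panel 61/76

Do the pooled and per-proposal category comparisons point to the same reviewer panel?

Translational research: the 2024 panel 8/21 = 38.1%, the 2025 panel 6/20 = 30.0% → the 2024 panel
Basic research: the 2024 panel 3/11 = 27.3%, the 2025 panel 1/8 = 12.5% → the 2024 panel
Applied research: the 2024 panel 104/110 = 94.5%, the 2025 panel 61/76 = 80.3% → the 2024 panel
Overall: the 2024 panel 115/142 = 81.0%, the 2025 panel 68/104 = 65.4% → the 2024 panel
The 2024 panel wins overall and in every proposal group — no reversal.

Yes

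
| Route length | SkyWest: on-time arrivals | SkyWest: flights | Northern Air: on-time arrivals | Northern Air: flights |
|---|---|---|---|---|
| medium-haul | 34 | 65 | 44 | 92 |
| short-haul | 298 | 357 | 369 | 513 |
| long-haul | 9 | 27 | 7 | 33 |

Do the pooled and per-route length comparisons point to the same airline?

Yes

Medium-haul: SkyWest 34/65 = 52.3%, Northern Air 44/92 = 47.8% → SkyWest
Short-haul: SkyWest 298/357 = 83.5%, Northern Air 369/513 = 71.9% → SkyWest
Long-haul: SkyWest 9/27 = 33.3%, Northern Air 7/33 = 21.2% → SkyWest
Overall: SkyWest 341/449 = 75.9%, Northern Air 420/638 = 65.8% → SkyWest
SkyWest wins overall and in every route group — no reversal.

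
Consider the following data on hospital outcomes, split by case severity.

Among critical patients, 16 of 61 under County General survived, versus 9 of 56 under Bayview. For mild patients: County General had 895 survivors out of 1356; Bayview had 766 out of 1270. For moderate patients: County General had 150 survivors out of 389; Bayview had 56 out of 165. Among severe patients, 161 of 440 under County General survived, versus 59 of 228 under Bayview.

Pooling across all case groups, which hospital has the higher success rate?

Critical: County General 16/61 = 26.2%, Bayview 9/56 = 16.1% → County General
Mild: County General 895/1356 = 66.0%, Bayview 766/1270 = 60.3% → County General
Moderate: County General 150/389 = 38.6%, Bayview 56/165 = 33.9% → County General
Severe: County General 161/440 = 36.6%, Bayview 59/228 = 25.9% → County General
Overall: County General 1222/2246 = 54.4%, Bayview 890/1719 = 51.8% → County General

County General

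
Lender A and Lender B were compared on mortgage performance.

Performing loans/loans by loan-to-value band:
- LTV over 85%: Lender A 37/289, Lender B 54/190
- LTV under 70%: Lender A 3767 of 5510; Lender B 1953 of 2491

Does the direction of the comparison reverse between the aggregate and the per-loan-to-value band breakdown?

No

LTV over 85%: Lender A 37/289 = 12.8%, Lender B 54/190 = 28.4% → Lender B
LTV under 70%: Lender A 3767/5510 = 68.4%, Lender B 1953/2491 = 78.4% → Lender B
Overall: Lender A 3804/5799 = 65.6%, Lender B 2007/2681 = 74.9% → Lender B
Lender B wins overall and in every loan-to-value group — no reversal.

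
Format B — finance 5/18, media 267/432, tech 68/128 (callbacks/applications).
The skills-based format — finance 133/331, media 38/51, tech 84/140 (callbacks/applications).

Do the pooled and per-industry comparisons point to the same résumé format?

No

Finance: Format B 5/18 = 27.8%, the skills-based format 133/331 = 40.2% → the skills-based format
Media: Format B 267/432 = 61.8%, the skills-based format 38/51 = 74.5% → the skills-based format
Tech: Format B 68/128 = 53.1%, the skills-based format 84/140 = 60.0% → the skills-based format
Overall: Format B 340/578 = 58.8%, the skills-based format 255/522 = 48.9% → Format B
The skills-based format wins each industry group but Format B wins overall — the comparison reverses. The skills-based format's applications skew toward finance, which has a lower base rate.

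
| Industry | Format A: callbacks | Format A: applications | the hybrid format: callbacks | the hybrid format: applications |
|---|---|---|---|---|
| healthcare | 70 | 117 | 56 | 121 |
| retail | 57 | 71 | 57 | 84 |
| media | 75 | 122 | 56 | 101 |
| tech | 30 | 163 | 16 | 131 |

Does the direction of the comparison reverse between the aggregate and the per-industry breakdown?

Healthcare: Format A 70/117 = 59.8%, the hybrid format 56/121 = 46.3% → Format A
Retail: Format A 57/71 = 80.3%, the hybrid format 57/84 = 67.9% → Format A
Media: Format A 75/122 = 61.5%, the hybrid format 56/101 = 55.4% → Format A
Tech: Format A 30/163 = 18.4%, the hybrid format 16/131 = 12.2% → Format A
Overall: Format A 232/473 = 49.0%, the hybrid format 185/437 = 42.3% → Format A
Format A wins overall and in every industry group — no reversal.

No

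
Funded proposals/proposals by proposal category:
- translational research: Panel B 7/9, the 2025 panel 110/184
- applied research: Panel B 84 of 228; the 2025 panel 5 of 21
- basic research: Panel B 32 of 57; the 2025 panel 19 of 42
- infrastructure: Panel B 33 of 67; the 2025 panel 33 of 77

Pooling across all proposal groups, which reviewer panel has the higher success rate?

the 2025 panel

Translational research: Panel B 7/9 = 77.8%, the 2025 panel 110/184 = 59.8% → Panel B
Applied research: Panel B 84/228 = 36.8%, the 2025 panel 5/21 = 23.8% → Panel B
Basic research: Panel B 32/57 = 56.1%, the 2025 panel 19/42 = 45.2% → Panel B
Infrastructure: Panel B 33/67 = 49.3%, the 2025 panel 33/77 = 42.9% → Panel B
Overall: Panel B 156/361 = 43.2%, the 2025 panel 167/324 = 51.5% → the 2025 panel
(Panel B wins every proposal group but the 2025 panel wins overall — Panel B's proposals skew toward the low-rate applied research group.)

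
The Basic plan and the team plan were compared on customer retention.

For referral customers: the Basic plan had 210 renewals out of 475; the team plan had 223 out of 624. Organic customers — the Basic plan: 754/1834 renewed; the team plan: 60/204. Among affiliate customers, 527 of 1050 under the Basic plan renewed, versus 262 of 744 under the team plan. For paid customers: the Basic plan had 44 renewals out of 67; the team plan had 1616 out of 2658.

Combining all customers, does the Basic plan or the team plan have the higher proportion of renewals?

the team plan

Referral: the Basic plan 210/475 = 44.2%, the team plan 223/624 = 35.7% → the Basic plan
Organic: the Basic plan 754/1834 = 41.1%, the team plan 60/204 = 29.4% → the Basic plan
Affiliate: the Basic plan 527/1050 = 50.2%, the team plan 262/744 = 35.2% → the Basic plan
Paid: the Basic plan 44/67 = 65.7%, the team plan 1616/2658 = 60.8% → the Basic plan
Overall: the Basic plan 1535/3426 = 44.8%, the team plan 2161/4230 = 51.1% → the team plan
(The Basic plan wins every signup group but the team plan wins overall — the Basic plan's customers skew toward the low-rate organic group.)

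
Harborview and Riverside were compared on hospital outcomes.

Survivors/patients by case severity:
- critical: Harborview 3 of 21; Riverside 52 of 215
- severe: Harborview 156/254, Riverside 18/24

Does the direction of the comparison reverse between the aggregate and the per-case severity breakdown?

Yes

Critical: Harborview 3/21 = 14.3%, Riverside 52/215 = 24.2% → Riverside
Severe: Harborview 156/254 = 61.4%, Riverside 18/24 = 75.0% → Riverside
Overall: Harborview 159/275 = 57.8%, Riverside 70/239 = 29.3% → Harborview
Riverside wins each case group but Harborview wins overall — the comparison reverses. Riverside's patients skew toward critical, which has a lower base rate.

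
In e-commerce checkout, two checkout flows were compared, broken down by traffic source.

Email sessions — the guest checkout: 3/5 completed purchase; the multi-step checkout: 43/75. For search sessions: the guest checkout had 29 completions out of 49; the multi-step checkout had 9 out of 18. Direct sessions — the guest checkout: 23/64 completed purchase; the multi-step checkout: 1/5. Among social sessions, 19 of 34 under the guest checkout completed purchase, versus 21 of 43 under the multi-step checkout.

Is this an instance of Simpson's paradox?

Email: the guest checkout 3/5 = 60.0%, the multi-step checkout 43/75 = 57.3% → the guest checkout
Search: the guest checkout 29/49 = 59.2%, the multi-step checkout 9/18 = 50.0% → the guest checkout
Direct: the guest checkout 23/64 = 35.9%, the multi-step checkout 1/5 = 20.0% → the guest checkout
Social: the guest checkout 19/34 = 55.9%, the multi-step checkout 21/43 = 48.8% → the guest checkout
Overall: the guest checkout 74/152 = 48.7%, the multi-step checkout 74/141 = 52.5% → the multi-step checkout
The guest checkout wins each traffic group but the multi-step checkout wins overall — the comparison reverses. The guest checkout's sessions skew toward direct, which has a lower base rate.

Yes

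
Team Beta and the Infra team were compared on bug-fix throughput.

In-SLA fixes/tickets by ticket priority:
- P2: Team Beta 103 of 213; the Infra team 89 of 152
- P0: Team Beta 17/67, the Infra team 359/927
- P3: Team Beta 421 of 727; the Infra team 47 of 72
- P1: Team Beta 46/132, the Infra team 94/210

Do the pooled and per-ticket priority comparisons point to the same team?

P2: Team Beta 103/213 = 48.4%, the Infra team 89/152 = 58.6% → the Infra team
P0: Team Beta 17/67 = 25.4%, the Infra team 359/927 = 38.7% → the Infra team
P3: Team Beta 421/727 = 57.9%, the Infra team 47/72 = 65.3% → the Infra team
P1: Team Beta 46/132 = 34.8%, the Infra team 94/210 = 44.8% → the Infra team
Overall: Team Beta 587/1139 = 51.5%, the Infra team 589/1361 = 43.3% → Team Beta
The Infra team wins each ticket group but Team Beta wins overall — the comparison reverses. The Infra team's tickets skew toward P0, which has a lower base rate.

No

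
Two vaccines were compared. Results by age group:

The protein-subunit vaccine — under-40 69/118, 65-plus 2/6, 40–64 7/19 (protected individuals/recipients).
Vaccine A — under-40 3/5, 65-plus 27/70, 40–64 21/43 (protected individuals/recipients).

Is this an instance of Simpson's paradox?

Under-40: the protein-subunit vaccine 69/118 = 58.5%, Vaccine A 3/5 = 60.0% → Vaccine A
65-plus: the protein-subunit vaccine 2/6 = 33.3%, Vaccine A 27/70 = 38.6% → Vaccine A
40–64: the protein-subunit vaccine 7/19 = 36.8%, Vaccine A 21/43 = 48.8% → Vaccine A
Overall: the protein-subunit vaccine 78/143 = 54.5%, Vaccine A 51/118 = 43.2% → the protein-subunit vaccine
Vaccine A wins each age group but the protein-subunit vaccine wins overall — the comparison reverses. Vaccine A's recipients skew toward 65-plus, which has a lower base rate.

Yes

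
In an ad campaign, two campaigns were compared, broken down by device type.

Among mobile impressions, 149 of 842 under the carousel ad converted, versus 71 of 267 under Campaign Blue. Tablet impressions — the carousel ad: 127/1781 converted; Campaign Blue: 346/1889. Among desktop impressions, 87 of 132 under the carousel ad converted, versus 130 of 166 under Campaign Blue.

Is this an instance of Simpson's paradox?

Mobile: the carousel ad 149/842 = 17.7%, Campaign Blue 71/267 = 26.6% → Campaign Blue
Tablet: the carousel ad 127/1781 = 7.1%, Campaign Blue 346/1889 = 18.3% → Campaign Blue
Desktop: the carousel ad 87/132 = 65.9%, Campaign Blue 130/166 = 78.3% → Campaign Blue
Overall: the carousel ad 363/2755 = 13.2%, Campaign Blue 547/2322 = 23.6% → Campaign Blue
Campaign Blue wins overall and in every device group — no reversal.

No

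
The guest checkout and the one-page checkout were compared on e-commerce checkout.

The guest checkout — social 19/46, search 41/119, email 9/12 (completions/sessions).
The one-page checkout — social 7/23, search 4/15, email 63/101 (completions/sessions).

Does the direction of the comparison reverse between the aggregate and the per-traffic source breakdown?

Social: the guest checkout 19/46 = 41.3%, the one-page checkout 7/23 = 30.4% → the guest checkout
Search: the guest checkout 41/119 = 34.5%, the one-page checkout 4/15 = 26.7% → the guest checkout
Email: the guest checkout 9/12 = 75.0%, the one-page checkout 63/101 = 62.4% → the guest checkout
Overall: the guest checkout 69/177 = 39.0%, the one-page checkout 74/139 = 53.2% → the one-page checkout
The guest checkout wins each traffic group but the one-page checkout wins overall — the comparison reverses. The guest checkout's sessions skew toward search, which has a lower base rate.

Yes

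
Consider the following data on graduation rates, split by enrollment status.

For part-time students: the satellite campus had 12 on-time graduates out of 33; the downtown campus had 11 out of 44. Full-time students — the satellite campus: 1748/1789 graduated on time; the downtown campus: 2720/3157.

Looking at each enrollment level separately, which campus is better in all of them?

the satellite campus

Part-time: the satellite campus 12/33 = 36.4%, the downtown campus 11/44 = 25.0% → the satellite campus
Full-time: the satellite campus 1748/1789 = 97.7%, the downtown campus 2720/3157 = 86.2% → the satellite campus
The satellite campus has the higher rate in both groups.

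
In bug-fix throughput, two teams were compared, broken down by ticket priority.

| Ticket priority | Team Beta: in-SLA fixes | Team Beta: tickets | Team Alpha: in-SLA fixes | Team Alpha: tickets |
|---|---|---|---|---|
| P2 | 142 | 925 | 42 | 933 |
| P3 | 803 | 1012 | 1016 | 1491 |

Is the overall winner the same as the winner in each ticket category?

Yes

P2: Team Beta 142/925 = 15.4%, Team Alpha 42/933 = 4.5% → Team Beta
P3: Team Beta 803/1012 = 79.3%, Team Alpha 1016/1491 = 68.1% → Team Beta
Overall: Team Beta 945/1937 = 48.8%, Team Alpha 1058/2424 = 43.6% → Team Beta
Team Beta wins overall and in every ticket group — no reversal.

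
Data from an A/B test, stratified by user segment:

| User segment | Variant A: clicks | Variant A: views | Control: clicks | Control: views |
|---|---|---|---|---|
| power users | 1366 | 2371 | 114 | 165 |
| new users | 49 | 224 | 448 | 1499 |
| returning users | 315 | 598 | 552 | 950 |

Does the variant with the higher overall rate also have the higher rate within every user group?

No

Power users: Variant A 1366/2371 = 57.6%, Control 114/165 = 69.1% → Control
New users: Variant A 49/224 = 21.9%, Control 448/1499 = 29.9% → Control
Returning users: Variant A 315/598 = 52.7%, Control 552/950 = 58.1% → Control
Overall: Variant A 1730/3193 = 54.2%, Control 1114/2614 = 42.6% → Variant A
Control wins each user group but Variant A wins overall — the comparison reverses. Control's views skew toward new users, which has a lower base rate.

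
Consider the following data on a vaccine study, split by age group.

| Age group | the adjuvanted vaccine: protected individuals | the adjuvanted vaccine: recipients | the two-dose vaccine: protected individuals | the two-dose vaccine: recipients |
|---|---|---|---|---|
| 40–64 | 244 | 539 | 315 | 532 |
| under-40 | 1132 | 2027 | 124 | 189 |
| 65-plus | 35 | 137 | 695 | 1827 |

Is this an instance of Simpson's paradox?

Yes

40–64: the adjuvanted vaccine 244/539 = 45.3%, the two-dose vaccine 315/532 = 59.2% → the two-dose vaccine
Under-40: the adjuvanted vaccine 1132/2027 = 55.8%, the two-dose vaccine 124/189 = 65.6% → the two-dose vaccine
65-plus: the adjuvanted vaccine 35/137 = 25.5%, the two-dose vaccine 695/1827 = 38.0% → the two-dose vaccine
Overall: the adjuvanted vaccine 1411/2703 = 52.2%, the two-dose vaccine 1134/2548 = 44.5% → the adjuvanted vaccine
The two-dose vaccine wins each age group but the adjuvanted vaccine wins overall — the comparison reverses. The two-dose vaccine's recipients skew toward 65-plus, which has a lower base rate.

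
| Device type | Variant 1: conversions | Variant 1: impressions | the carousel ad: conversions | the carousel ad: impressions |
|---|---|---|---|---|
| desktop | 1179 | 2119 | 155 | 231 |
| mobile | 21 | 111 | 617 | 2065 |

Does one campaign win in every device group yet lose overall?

Desktop: Variant 1 1179/2119 = 55.6%, the carousel ad 155/231 = 67.1% → the carousel ad
Mobile: Variant 1 21/111 = 18.9%, the carousel ad 617/2065 = 29.9% → the carousel ad
Overall: Variant 1 1200/2230 = 53.8%, the carousel ad 772/2296 = 33.6% → Variant 1
The carousel ad wins each device group but Variant 1 wins overall — the comparison reverses. The carousel ad's impressions skew toward mobile, which has a lower base rate.

Yes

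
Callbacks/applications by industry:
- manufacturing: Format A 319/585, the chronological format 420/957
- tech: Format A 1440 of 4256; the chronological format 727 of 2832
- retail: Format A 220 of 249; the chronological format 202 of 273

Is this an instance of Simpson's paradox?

No

Manufacturing: Format A 319/585 = 54.5%, the chronological format 420/957 = 43.9% → Format A
Tech: Format A 1440/4256 = 33.8%, the chronological format 727/2832 = 25.7% → Format A
Retail: Format A 220/249 = 88.4%, the chronological format 202/273 = 74.0% → Format A
Overall: Format A 1979/5090 = 38.9%, the chronological format 1349/4062 = 33.2% → Format A
Format A wins overall and in every industry group — no reversal.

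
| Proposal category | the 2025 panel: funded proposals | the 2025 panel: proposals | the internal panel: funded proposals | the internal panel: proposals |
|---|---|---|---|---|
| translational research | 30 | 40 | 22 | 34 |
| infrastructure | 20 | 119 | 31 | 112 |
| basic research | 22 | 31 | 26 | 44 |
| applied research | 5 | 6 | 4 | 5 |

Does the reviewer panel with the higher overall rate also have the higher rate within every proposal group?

No

Translational research: the 2025 panel 30/40 = 75.0%, the internal panel 22/34 = 64.7% → the 2025 panel
Infrastructure: the 2025 panel 20/119 = 16.8%, the internal panel 31/112 = 27.7% → the internal panel
Basic research: the 2025 panel 22/31 = 71.0%, the internal panel 26/44 = 59.1% → the 2025 panel
Applied research: the 2025 panel 5/6 = 83.3%, the internal panel 4/5 = 80.0% → the 2025 panel
Overall: the 2025 panel 77/196 = 39.3%, the internal panel 83/195 = 42.6% → the internal panel
Neither sweeps: the 2025 panel wins 3 of 4 groups, the internal panel wins 1. The internal panel wins overall but not every group — no Simpson reversal.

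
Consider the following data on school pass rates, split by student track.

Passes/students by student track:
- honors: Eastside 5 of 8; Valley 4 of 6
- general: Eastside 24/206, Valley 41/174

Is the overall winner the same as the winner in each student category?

Yes

Honors: Eastside 5/8 = 62.5%, Valley 4/6 = 66.7% → Valley
General: Eastside 24/206 = 11.7%, Valley 41/174 = 23.6% → Valley
Overall: Eastside 29/214 = 13.6%, Valley 45/180 = 25.0% → Valley
Valley wins overall and in every student group — no reversal.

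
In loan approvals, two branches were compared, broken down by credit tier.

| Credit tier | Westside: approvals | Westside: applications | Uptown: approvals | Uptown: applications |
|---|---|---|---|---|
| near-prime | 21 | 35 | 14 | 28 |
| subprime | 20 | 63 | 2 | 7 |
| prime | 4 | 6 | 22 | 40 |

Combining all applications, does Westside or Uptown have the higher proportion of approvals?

Near-prime: Westside 21/35 = 60.0%, Uptown 14/28 = 50.0% → Westside
Subprime: Westside 20/63 = 31.7%, Uptown 2/7 = 28.6% → Westside
Prime: Westside 4/6 = 66.7%, Uptown 22/40 = 55.0% → Westside
Overall: Westside 45/104 = 43.3%, Uptown 38/75 = 50.7% → Uptown
(Westside wins every credit group but Uptown wins overall — Westside's applications skew toward the low-rate subprime group.)

Uptown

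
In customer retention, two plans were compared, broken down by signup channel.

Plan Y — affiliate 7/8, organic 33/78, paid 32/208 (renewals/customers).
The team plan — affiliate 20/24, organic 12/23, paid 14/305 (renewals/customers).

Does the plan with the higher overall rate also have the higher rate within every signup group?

Affiliate: Plan Y 7/8 = 87.5%, the team plan 20/24 = 83.3% → Plan Y
Organic: Plan Y 33/78 = 42.3%, the team plan 12/23 = 52.2% → the team plan
Paid: Plan Y 32/208 = 15.4%, the team plan 14/305 = 4.6% → Plan Y
Overall: Plan Y 72/294 = 24.5%, the team plan 46/352 = 13.1% → Plan Y
Neither sweeps: Plan Y wins 2 of 3 groups, the team plan wins 1. Plan Y wins overall but not every group — no Simpson reversal.

No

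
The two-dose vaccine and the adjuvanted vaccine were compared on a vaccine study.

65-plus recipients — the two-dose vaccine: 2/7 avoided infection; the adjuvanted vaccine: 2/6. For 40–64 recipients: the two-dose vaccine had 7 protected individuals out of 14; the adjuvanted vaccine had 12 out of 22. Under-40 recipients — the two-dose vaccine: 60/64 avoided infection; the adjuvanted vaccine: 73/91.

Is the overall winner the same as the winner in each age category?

No

65-plus: the two-dose vaccine 2/7 = 28.6%, the adjuvanted vaccine 2/6 = 33.3% → the adjuvanted vaccine
40–64: the two-dose vaccine 7/14 = 50.0%, the adjuvanted vaccine 12/22 = 54.5% → the adjuvanted vaccine
Under-40: the two-dose vaccine 60/64 = 93.8%, the adjuvanted vaccine 73/91 = 80.2% → the two-dose vaccine
Overall: the two-dose vaccine 69/85 = 81.2%, the adjuvanted vaccine 87/119 = 73.1% → the two-dose vaccine
Neither sweeps: the two-dose vaccine wins 1 of 3 groups, the adjuvanted vaccine wins 2. The two-dose vaccine wins overall but not every group — no Simpson reversal.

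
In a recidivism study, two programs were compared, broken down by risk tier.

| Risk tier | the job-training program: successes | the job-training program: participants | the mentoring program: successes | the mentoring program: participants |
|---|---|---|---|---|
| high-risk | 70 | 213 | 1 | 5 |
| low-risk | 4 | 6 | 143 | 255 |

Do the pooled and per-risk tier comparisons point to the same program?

No

High-risk: the job-training program 70/213 = 32.9%, the mentoring program 1/5 = 20.0% → the job-training program
Low-risk: the job-training program 4/6 = 66.7%, the mentoring program 143/255 = 56.1% → the job-training program
Overall: the job-training program 74/219 = 33.8%, the mentoring program 144/260 = 55.4% → the mentoring program
The job-training program wins each risk group but the mentoring program wins overall — the comparison reverses. The job-training program's participants skew toward high-risk, which has a lower base rate.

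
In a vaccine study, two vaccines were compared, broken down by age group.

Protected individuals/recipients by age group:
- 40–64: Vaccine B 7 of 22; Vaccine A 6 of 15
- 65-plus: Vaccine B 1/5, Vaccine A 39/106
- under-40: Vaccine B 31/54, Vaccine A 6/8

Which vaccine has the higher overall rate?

Vaccine B

40–64: Vaccine B 7/22 = 31.8%, Vaccine A 6/15 = 40.0% → Vaccine A
65-plus: Vaccine B 1/5 = 20.0%, Vaccine A 39/106 = 36.8% → Vaccine A
Under-40: Vaccine B 31/54 = 57.4%, Vaccine A 6/8 = 75.0% → Vaccine A
Overall: Vaccine B 39/81 = 48.1%, Vaccine A 51/129 = 39.5% → Vaccine B
(Vaccine A wins every age group but Vaccine B wins overall — Vaccine A's recipients skew toward the low-rate 65-plus group.)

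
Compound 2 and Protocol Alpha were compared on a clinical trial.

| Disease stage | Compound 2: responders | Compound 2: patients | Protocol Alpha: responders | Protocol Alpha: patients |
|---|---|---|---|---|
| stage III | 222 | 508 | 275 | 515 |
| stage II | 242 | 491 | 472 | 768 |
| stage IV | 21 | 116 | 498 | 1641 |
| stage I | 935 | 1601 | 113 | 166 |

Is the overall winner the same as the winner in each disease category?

Stage III: Compound 2 222/508 = 43.7%, Protocol Alpha 275/515 = 53.4% → Protocol Alpha
Stage II: Compound 2 242/491 = 49.3%, Protocol Alpha 472/768 = 61.5% → Protocol Alpha
Stage IV: Compound 2 21/116 = 18.1%, Protocol Alpha 498/1641 = 30.3% → Protocol Alpha
Stage I: Compound 2 935/1601 = 58.4%, Protocol Alpha 113/166 = 68.1% → Protocol Alpha
Overall: Compound 2 1420/2716 = 52.3%, Protocol Alpha 1358/3090 = 43.9% → Compound 2
Protocol Alpha wins each disease group but Compound 2 wins overall — the comparison reverses. Protocol Alpha's patients skew toward stage IV, which has a lower base rate.

No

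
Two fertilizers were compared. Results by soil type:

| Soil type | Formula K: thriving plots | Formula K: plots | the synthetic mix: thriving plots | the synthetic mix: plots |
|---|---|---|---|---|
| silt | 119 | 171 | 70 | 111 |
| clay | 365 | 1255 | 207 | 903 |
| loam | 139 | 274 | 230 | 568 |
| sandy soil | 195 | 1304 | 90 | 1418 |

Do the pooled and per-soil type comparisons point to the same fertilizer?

Yes

Silt: Formula K 119/171 = 69.6%, the synthetic mix 70/111 = 63.1% → Formula K
Clay: Formula K 365/1255 = 29.1%, the synthetic mix 207/903 = 22.9% → Formula K
Loam: Formula K 139/274 = 50.7%, the synthetic mix 230/568 = 40.5% → Formula K
Sandy soil: Formula K 195/1304 = 15.0%, the synthetic mix 90/1418 = 6.3% → Formula K
Overall: Formula K 818/3004 = 27.2%, the synthetic mix 597/3000 = 19.9% → Formula K
Formula K wins overall and in every soil group — no reversal.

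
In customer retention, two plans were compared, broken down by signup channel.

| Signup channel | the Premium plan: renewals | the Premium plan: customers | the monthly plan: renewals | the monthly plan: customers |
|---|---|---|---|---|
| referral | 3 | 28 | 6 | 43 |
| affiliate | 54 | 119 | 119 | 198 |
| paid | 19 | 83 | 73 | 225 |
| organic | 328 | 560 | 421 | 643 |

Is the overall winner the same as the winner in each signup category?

Referral: the Premium plan 3/28 = 10.7%, the monthly plan 6/43 = 14.0% → the monthly plan
Affiliate: the Premium plan 54/119 = 45.4%, the monthly plan 119/198 = 60.1% → the monthly plan
Paid: the Premium plan 19/83 = 22.9%, the monthly plan 73/225 = 32.4% → the monthly plan
Organic: the Premium plan 328/560 = 58.6%, the monthly plan 421/643 = 65.5% → the monthly plan
Overall: the Premium plan 404/790 = 51.1%, the monthly plan 619/1109 = 55.8% → the monthly plan
The monthly plan wins overall and in every signup group — no reversal.

Yes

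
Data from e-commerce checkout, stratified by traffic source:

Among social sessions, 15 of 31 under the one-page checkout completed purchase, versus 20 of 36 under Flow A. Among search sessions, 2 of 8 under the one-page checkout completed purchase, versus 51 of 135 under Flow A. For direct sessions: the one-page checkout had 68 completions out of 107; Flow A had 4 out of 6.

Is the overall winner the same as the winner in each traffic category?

Social: the one-page checkout 15/31 = 48.4%, Flow A 20/36 = 55.6% → Flow A
Search: the one-page checkout 2/8 = 25.0%, Flow A 51/135 = 37.8% → Flow A
Direct: the one-page checkout 68/107 = 63.6%, Flow A 4/6 = 66.7% → Flow A
Overall: the one-page checkout 85/146 = 58.2%, Flow A 75/177 = 42.4% → the one-page checkout
Flow A wins each traffic group but the one-page checkout wins overall — the comparison reverses. Flow A's sessions skew toward search, which has a lower base rate.

No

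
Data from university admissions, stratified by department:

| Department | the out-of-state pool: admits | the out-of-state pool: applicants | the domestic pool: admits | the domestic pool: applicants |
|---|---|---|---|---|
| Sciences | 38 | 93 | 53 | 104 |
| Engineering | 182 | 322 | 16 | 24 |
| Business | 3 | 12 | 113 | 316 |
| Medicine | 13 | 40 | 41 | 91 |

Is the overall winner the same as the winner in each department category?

No

Sciences: the out-of-state pool 38/93 = 40.9%, the domestic pool 53/104 = 51.0% → the domestic pool
Engineering: the out-of-state pool 182/322 = 56.5%, the domestic pool 16/24 = 66.7% → the domestic pool
Business: the out-of-state pool 3/12 = 25.0%, the domestic pool 113/316 = 35.8% → the domestic pool
Medicine: the out-of-state pool 13/40 = 32.5%, the domestic pool 41/91 = 45.1% → the domestic pool
Overall: the out-of-state pool 236/467 = 50.5%, the domestic pool 223/535 = 41.7% → the out-of-state pool
The domestic pool wins each department group but the out-of-state pool wins overall — the comparison reverses. The domestic pool's applicants skew toward Business, which has a lower base rate.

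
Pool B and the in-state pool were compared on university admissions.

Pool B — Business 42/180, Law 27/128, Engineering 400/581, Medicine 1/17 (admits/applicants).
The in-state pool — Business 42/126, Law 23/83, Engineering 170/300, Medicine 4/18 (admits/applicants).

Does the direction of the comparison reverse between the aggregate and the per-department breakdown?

Business: Pool B 42/180 = 23.3%, the in-state pool 42/126 = 33.3% → the in-state pool
Law: Pool B 27/128 = 21.1%, the in-state pool 23/83 = 27.7% → the in-state pool
Engineering: Pool B 400/581 = 68.8%, the in-state pool 170/300 = 56.7% → Pool B
Medicine: Pool B 1/17 = 5.9%, the in-state pool 4/18 = 22.2% → the in-state pool
Overall: Pool B 470/906 = 51.9%, the in-state pool 239/527 = 45.4% → Pool B
Neither sweeps: Pool B wins 1 of 4 groups, the in-state pool wins 3. Pool B wins overall but not every group — no Simpson reversal.

No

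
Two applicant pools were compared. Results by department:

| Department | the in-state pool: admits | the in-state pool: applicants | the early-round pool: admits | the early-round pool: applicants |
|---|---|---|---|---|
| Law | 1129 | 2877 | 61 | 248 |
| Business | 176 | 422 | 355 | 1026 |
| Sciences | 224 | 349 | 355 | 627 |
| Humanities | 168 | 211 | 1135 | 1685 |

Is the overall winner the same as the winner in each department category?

Law: the in-state pool 1129/2877 = 39.2%, the early-round pool 61/248 = 24.6% → the in-state pool
Business: the in-state pool 176/422 = 41.7%, the early-round pool 355/1026 = 34.6% → the in-state pool
Sciences: the in-state pool 224/349 = 64.2%, the early-round pool 355/627 = 56.6% → the in-state pool
Humanities: the in-state pool 168/211 = 79.6%, the early-round pool 1135/1685 = 67.4% → the in-state pool
Overall: the in-state pool 1697/3859 = 44.0%, the early-round pool 1906/3586 = 53.2% → the early-round pool
The in-state pool wins each department group but the early-round pool wins overall — the comparison reverses. The in-state pool's applicants skew toward Law, which has a lower base rate.

No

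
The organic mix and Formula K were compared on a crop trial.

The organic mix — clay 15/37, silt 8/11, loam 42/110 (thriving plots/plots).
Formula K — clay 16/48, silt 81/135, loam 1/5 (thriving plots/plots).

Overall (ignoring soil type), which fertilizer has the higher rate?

Formula K

Clay: the organic mix 15/37 = 40.5%, Formula K 16/48 = 33.3% → the organic mix
Silt: the organic mix 8/11 = 72.7%, Formula K 81/135 = 60.0% → the organic mix
Loam: the organic mix 42/110 = 38.2%, Formula K 1/5 = 20.0% → the organic mix
Overall: the organic mix 65/158 = 41.1%, Formula K 98/188 = 52.1% → Formula K
(The organic mix wins every soil group but Formula K wins overall — the organic mix's plots skew toward the low-rate loam group.)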